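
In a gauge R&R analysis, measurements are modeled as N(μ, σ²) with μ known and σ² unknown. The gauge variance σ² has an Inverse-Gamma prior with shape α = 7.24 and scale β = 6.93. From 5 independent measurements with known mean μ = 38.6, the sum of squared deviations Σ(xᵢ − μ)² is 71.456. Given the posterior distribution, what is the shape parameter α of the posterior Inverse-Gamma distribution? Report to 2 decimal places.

With known mean μ and an Inverse-Gamma(α, β) prior on σ², the Normal likelihood is conjugate: posterior is Inv-Gamma(α + n/2, β + Σ(xᵢ−μ)²/2).
Posterior: Inv-Gamma(7.24 + 5/2, 6.93 + 71.456/2) = Inv-Gamma(9.74, 42.6580).
Posterior α = 9.74.

9.74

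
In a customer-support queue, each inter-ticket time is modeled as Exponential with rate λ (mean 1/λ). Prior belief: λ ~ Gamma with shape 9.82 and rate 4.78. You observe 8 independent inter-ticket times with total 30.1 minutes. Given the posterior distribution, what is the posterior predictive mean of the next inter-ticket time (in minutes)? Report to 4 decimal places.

With a Gamma(shape α, rate β) prior on the exponential rate λ, the posterior after n observations with total T = Σxᵢ is Gamma(α+n, β+T).
Posterior: Gamma(9.82+8, 4.78+30.1) = Gamma(17.82, 34.88).
The predictive distribution for the next observation is Lomax; its mean is β/(α−1) = 34.88/16.82 = 2.0737.

2.0737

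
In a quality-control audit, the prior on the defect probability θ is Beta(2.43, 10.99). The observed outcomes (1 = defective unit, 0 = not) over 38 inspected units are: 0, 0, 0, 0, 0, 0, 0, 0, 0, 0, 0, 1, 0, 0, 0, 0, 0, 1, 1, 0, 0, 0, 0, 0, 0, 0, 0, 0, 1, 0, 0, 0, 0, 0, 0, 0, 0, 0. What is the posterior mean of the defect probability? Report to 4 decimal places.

The Beta prior is conjugate to a Binomial/Bernoulli likelihood; the update adds successes to α and failures to β.
Posterior: Beta(α+k, β+n−k) = Beta(2.43+4, 10.99+34) = Beta(6.43, 44.99).
Posterior mean = α/(α+β) = 6.43/51.42 = 0.1250.

0.1250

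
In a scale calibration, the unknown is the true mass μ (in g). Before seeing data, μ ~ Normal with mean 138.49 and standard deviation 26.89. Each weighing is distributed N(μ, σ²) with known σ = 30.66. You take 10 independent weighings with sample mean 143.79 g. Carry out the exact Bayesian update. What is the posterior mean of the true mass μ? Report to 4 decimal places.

For Normal data with known variance σ², a Normal(μ₀, σ₀²) prior on μ is conjugate. Posterior precision = 1/σ₀² + n/σ²; posterior mean is the precision-weighted average of μ₀ and x̄.
n·x̄ = 10·143.79 = 1437.9.
σ₀² = 26.89² = 723.0721, σ² = 30.66² = 940.0356; σ² + n·σ₀² = 940.0356 + 10·723.0721 = 8170.7566.
Posterior mean = (μ₀/σ₀² + n·x̄/σ²)/(1/σ₀² + n/σ²) = (σ²·μ₀ + σ₀²·n·x̄)/(σ² + n·σ₀²) = (940.0356·138.49 + 723.0721·1437.9)/8170.7566 = 1169890.902834/8170.7566 = 143.1802.

143.1802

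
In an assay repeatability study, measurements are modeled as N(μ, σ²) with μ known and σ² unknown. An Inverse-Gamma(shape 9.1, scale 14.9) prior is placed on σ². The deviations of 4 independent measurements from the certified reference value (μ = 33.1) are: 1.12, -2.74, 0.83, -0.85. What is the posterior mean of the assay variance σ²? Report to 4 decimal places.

With known mean μ and an Inverse-Gamma(α, β) prior on σ², the Normal likelihood is conjugate: posterior is Inv-Gamma(α + n/2, β + Σ(xᵢ−μ)²/2).
Σ(xᵢ−μ)² = (1.12)² + (-2.74)² + (0.83)² + (-0.85)² = 10.1734.
Posterior: Inv-Gamma(9.1 + 4/2, 14.9 + 10.1734/2) = Inv-Gamma(11.10, 19.98670).
E[σ²|data] = β/(α−1) = 19.98670/10.10 = 1.9789.

1.9789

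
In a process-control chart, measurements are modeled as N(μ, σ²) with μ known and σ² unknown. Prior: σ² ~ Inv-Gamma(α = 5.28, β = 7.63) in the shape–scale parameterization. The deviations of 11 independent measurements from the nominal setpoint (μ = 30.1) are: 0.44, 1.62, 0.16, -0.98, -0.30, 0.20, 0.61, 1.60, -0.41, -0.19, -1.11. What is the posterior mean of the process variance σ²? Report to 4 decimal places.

With known mean μ and an Inverse-Gamma(α, β) prior on σ², the Normal likelihood is conjugate: posterior is Inv-Gamma(α + n/2, β + Σ(xᵢ−μ)²/2).
Σ(xᵢ−μ)² = (0.44)² + (1.62)² + (0.16)² + (-0.98)² + (-0.30)² + (0.20)² + (0.61)² + (1.60)² + (-0.41)² + (-0.19)² + (-1.11)² = 8.3024.
Posterior: Inv-Gamma(5.28 + 11/2, 7.63 + 8.3024/2) = Inv-Gamma(10.78, 11.78120).
E[σ²|data] = β/(α−1) = 11.78120/9.78 = 1.2046.

1.2046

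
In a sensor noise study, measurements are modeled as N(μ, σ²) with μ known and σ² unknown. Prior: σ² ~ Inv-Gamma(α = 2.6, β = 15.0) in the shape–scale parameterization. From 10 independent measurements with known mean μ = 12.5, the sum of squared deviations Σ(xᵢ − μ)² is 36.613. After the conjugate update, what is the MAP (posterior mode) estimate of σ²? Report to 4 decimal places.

3.8728

With known mean μ and an Inverse-Gamma(α, β) prior on σ², the Normal likelihood is conjugate: posterior is Inv-Gamma(α + n/2, β + Σ(xᵢ−μ)²/2).
Posterior: Inv-Gamma(2.6 + 10/2, 15.0 + 36.613/2) = Inv-Gamma(7.60, 33.3065).
Mode = β/(α+1) = 33.3065/8.60 = 3.8728.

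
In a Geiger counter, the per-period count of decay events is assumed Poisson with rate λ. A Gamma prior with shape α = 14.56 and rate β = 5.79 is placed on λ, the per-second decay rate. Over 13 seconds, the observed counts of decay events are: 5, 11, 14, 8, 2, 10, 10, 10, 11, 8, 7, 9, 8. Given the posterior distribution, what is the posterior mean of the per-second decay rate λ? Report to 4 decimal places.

6.7887

With a Gamma(shape α, rate β) prior, the Poisson likelihood is conjugate: the posterior is Gamma(α + ΣXᵢ, β + n).
Sum of counts S = 113 over n = 13 seconds.
Posterior: Gamma(α+S, β+n) = Gamma(14.56+113, 5.79+13) = Gamma(127.56, 18.79).
Posterior mean = α/β = 127.56/18.79 = 6.7887.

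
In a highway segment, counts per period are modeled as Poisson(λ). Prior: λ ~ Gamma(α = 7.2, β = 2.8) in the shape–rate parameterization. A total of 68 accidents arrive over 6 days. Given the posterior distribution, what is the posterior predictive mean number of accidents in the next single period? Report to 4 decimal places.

8.5455

With a Gamma(shape α, rate β) prior, the Poisson likelihood is conjugate: the posterior is Gamma(α + ΣXᵢ, β + n).
Posterior: Gamma(α+S, β+n) = Gamma(7.2+68, 2.8+6) = Gamma(75.2, 8.8).
The predictive distribution for one future period is NegBinom with mean α/β = 8.5455.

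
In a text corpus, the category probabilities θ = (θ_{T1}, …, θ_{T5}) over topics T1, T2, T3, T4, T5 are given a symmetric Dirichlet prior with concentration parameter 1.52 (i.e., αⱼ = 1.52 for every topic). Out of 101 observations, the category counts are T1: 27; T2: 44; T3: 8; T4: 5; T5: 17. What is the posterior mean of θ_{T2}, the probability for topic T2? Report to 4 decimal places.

0.4192

The Dirichlet prior is conjugate to the Multinomial likelihood: each posterior αⱼ = prior αⱼ + observed count nⱼ.
Posterior concentration: (28.52, 45.52, 9.52, 6.52, 18.52), total = 108.60.
E[θ_{T2}|data] = α_{T2}/Σα = 45.52/108.60 = 0.4192.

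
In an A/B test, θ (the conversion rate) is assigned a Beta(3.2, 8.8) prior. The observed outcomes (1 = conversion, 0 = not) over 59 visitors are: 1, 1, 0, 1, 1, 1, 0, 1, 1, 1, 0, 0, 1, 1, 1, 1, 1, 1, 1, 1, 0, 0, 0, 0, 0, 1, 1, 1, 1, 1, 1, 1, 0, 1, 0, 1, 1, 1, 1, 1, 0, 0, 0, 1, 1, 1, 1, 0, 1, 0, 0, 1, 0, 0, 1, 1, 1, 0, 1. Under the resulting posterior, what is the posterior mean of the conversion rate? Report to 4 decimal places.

The Beta prior is conjugate to a Binomial/Bernoulli likelihood; the update adds successes to α and failures to β.
Posterior: Beta(α+k, β+n−k) = Beta(3.2+39, 8.8+20) = Beta(42.2, 28.8).
Posterior mean = α/(α+β) = 42.2/71.0 = 0.5944.

0.5944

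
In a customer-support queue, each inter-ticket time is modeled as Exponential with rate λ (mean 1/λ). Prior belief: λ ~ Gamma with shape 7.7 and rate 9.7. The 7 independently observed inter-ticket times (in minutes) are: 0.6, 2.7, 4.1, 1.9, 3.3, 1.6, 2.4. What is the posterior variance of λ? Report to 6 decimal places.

0.021252

With a Gamma(shape α, rate β) prior on the exponential rate λ, the posterior after n observations with total T = Σxᵢ is Gamma(α+n, β+T).
Sum of observations T = 16.6 minutes; n = 7.
Posterior: Gamma(7.7+7, 9.7+16.6) = Gamma(14.7, 26.3).
Var = α/β² = 0.021252.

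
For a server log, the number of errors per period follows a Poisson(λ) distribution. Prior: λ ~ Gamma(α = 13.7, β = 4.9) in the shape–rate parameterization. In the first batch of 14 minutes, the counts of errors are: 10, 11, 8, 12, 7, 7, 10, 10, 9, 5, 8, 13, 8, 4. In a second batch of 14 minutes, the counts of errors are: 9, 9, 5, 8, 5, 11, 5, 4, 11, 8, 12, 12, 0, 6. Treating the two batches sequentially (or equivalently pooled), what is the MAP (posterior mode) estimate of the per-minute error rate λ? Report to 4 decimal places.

7.2857

With a Gamma(shape α, rate β) prior, the Poisson likelihood is conjugate: the posterior is Gamma(α + ΣXᵢ, β + n).
Batch 1: sum of counts S = 122 over n = 14 minutes.
After batch 1: Gamma(α+S, β+n) = Gamma(13.7+122, 4.9+14) = Gamma(135.7, 18.9).
Batch 2: sum of counts S = 105 over n = 14 minutes.
After batch 2: Gamma(α+S, β+n) = Gamma(135.7+105, 18.9+14) = Gamma(240.7, 32.9).
Mode of Gamma(α,β) for α≥1 is (α−1)/β = 239.7/32.9 = 7.2857.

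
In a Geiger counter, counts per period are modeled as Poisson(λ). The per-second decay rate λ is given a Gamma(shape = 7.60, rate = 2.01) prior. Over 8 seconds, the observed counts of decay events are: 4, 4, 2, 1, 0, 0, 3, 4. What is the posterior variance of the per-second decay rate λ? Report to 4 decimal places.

0.2555

With a Gamma(shape α, rate β) prior, the Poisson likelihood is conjugate: the posterior is Gamma(α + ΣXᵢ, β + n).
Sum of counts S = 18 over n = 8 seconds.
Posterior: Gamma(α+S, β+n) = Gamma(7.60+18, 2.01+8) = Gamma(25.60, 10.01).
Var = α/β² = 25.60/10.01² = 0.2555.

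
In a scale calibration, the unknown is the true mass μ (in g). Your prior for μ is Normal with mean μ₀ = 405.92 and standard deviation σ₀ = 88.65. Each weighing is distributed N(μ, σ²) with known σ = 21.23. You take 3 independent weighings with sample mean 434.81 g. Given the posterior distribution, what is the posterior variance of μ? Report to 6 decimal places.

147.419407

For Normal data with known variance σ², a Normal(μ₀, σ₀²) prior on μ is conjugate. Posterior precision = 1/σ₀² + n/σ²; posterior mean is the precision-weighted average of μ₀ and x̄.
σ₀² = 88.65² = 7858.8225, σ² = 21.23² = 450.7129; σ² + n·σ₀² = 450.7129 + 3·7858.8225 = 24027.1804.
Posterior precision = 1/σ₀² + n/σ² = 1/7858.8225 + 3/450.7129 = (σ² + n·σ₀²)/(σ₀²σ²) = 24027.1804/(7858.8225·450.7129); posterior variance σₙ² = σ₀²σ²/(σ² + n·σ₀²) = 7858.8225·450.7129/24027.1804 = 147.419407.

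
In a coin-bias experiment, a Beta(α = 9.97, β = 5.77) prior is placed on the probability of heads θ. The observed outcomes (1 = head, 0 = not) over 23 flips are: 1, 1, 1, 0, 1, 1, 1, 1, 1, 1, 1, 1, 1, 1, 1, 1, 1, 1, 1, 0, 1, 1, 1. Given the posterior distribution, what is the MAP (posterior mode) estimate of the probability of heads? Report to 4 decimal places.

The Beta prior is conjugate to a Binomial/Bernoulli likelihood; the update adds successes to α and failures to β.
Posterior: Beta(α+k, β+n−k) = Beta(9.97+21, 5.77+2) = Beta(30.97, 7.77).
Mode of Beta(a,b) for a,b>1 is (a−1)/(a+b−2) = 29.97/36.74 = 0.8157.

0.8157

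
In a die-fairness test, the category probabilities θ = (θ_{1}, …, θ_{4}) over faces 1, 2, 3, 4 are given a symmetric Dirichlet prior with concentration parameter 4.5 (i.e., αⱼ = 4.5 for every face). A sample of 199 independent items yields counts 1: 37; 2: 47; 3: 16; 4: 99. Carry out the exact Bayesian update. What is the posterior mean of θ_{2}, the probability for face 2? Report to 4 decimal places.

0.2373

The Dirichlet prior is conjugate to the Multinomial likelihood: each posterior αⱼ = prior αⱼ + observed count nⱼ.
Posterior concentration: (41.5, 51.5, 20.5, 103.5), total = 217.0.
E[θ_{2}|data] = α_{2}/Σα = 51.5/217.0 = 0.2373.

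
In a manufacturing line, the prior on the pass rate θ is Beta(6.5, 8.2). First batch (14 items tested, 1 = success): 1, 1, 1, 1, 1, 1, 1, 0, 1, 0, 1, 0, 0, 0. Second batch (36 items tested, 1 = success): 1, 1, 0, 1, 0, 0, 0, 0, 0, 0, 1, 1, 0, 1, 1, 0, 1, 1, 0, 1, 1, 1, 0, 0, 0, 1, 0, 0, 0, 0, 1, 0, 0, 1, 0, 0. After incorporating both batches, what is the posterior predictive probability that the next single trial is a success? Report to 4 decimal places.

The Beta prior is conjugate to a Binomial/Bernoulli likelihood; the update adds successes to α and failures to β.
After batch 1: Beta(6.5+9, 8.2+5) = Beta(15.5, 13.2).
After batch 2: Beta(15.5+15, 13.2+21) = Beta(30.5, 34.2).
For a single future Bernoulli trial, P(success | data) = α/(α+β) = 0.4714.

0.4714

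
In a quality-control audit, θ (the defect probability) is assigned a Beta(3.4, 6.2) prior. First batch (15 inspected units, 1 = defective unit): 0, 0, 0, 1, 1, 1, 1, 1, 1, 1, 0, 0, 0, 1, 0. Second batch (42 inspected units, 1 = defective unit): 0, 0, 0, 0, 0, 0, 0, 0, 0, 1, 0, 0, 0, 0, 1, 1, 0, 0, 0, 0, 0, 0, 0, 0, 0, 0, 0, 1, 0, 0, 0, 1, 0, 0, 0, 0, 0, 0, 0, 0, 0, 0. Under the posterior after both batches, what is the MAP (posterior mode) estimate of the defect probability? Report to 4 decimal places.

0.2384

The Beta prior is conjugate to a Binomial/Bernoulli likelihood; the update adds successes to α and failures to β.
After batch 1: Beta(3.4+8, 6.2+7) = Beta(11.4, 13.2).
After batch 2: Beta(11.4+5, 13.2+37) = Beta(16.4, 50.2).
Mode of Beta(a,b) for a,b>1 is (a−1)/(a+b−2) = 15.4/64.6 = 0.2384.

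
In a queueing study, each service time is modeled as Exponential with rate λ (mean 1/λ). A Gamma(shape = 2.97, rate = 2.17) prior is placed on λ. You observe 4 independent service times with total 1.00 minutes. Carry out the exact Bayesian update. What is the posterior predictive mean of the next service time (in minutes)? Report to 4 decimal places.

0.5310

With a Gamma(shape α, rate β) prior on the exponential rate λ, the posterior after n observations with total T = Σxᵢ is Gamma(α+n, β+T).
Posterior: Gamma(2.97+4, 2.17+1.00) = Gamma(6.97, 3.17).
The predictive distribution for the next observation is Lomax; its mean is β/(α−1) = 3.17/5.97 = 0.5310.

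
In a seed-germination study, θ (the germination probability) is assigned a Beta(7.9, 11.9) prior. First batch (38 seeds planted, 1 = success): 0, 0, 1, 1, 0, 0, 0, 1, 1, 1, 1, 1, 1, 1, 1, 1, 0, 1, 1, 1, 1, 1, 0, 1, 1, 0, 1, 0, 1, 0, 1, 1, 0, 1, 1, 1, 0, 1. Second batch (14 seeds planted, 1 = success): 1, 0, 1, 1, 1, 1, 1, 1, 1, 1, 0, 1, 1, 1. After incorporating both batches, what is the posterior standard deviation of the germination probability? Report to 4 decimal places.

The Beta prior is conjugate to a Binomial/Bernoulli likelihood; the update adds successes to α and failures to β.
After batch 1: Beta(7.9+26, 11.9+12) = Beta(33.9, 23.9).
After batch 2: Beta(33.9+12, 23.9+2) = Beta(45.9, 25.9).
Var = αβ/((α+β)²(α+β+1)) = 45.9·25.9/(71.8²·72.8) = 0.00316761; SD = √0.00316761 = 0.0563.

0.0563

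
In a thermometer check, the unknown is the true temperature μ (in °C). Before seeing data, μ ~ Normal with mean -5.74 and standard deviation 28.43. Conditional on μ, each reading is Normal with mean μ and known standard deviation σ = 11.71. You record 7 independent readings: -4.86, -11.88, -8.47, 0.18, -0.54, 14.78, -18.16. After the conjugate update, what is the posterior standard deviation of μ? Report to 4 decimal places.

4.3733

For Normal data with known variance σ², a Normal(μ₀, σ₀²) prior on μ is conjugate. Posterior precision = 1/σ₀² + n/σ²; posterior mean is the precision-weighted average of μ₀ and x̄.
σ₀² = 28.43² = 808.2649, σ² = 11.71² = 137.1241; σ² + n·σ₀² = 137.1241 + 7·808.2649 = 5794.9784.
Posterior precision = 1/σ₀² + n/σ² = 1/808.2649 + 7/137.1241 = (σ² + n·σ₀²)/(σ₀²σ²) = 5794.9784/(808.2649·137.1241); posterior variance σₙ² = σ₀²σ²/(σ² + n·σ₀²) = 808.2649·137.1241/5794.9784 = 19.125627.
Posterior SD = √σₙ² = √(808.2649·137.1241/5794.9784) = 4.3733.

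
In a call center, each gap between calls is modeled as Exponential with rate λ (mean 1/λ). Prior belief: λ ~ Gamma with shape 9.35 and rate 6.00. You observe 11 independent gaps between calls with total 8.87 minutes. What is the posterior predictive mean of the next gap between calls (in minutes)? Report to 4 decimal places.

0.7685

With a Gamma(shape α, rate β) prior on the exponential rate λ, the posterior after n observations with total T = Σxᵢ is Gamma(α+n, β+T).
Posterior: Gamma(9.35+11, 6.00+8.87) = Gamma(20.35, 14.87).
The predictive distribution for the next observation is Lomax; its mean is β/(α−1) = 14.87/19.35 = 0.7685.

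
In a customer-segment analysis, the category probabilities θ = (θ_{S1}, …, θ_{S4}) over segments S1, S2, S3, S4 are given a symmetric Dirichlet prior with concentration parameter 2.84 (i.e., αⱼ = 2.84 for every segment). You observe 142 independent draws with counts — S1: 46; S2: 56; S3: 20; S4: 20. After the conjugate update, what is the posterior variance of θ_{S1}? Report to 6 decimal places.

The Dirichlet prior is conjugate to the Multinomial likelihood: each posterior αⱼ = prior αⱼ + observed count nⱼ.
Posterior concentration: (48.84, 58.84, 22.84, 22.84), total = 153.36.
Var[θ_j] = α_j(Σα−α_j)/((Σα)²(Σα+1)) = 48.84·104.52/(153.36²·154.36) = 0.001406.

0.001406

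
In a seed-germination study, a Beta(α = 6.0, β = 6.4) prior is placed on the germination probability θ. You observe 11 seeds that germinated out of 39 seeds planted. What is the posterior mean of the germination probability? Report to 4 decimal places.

0.3307

The Beta prior is conjugate to a Binomial/Bernoulli likelihood; the update adds successes to α and failures to β.
Posterior: Beta(α+k, β+n−k) = Beta(6.0+11, 6.4+28) = Beta(17.0, 34.4).
Posterior mean = α/(α+β) = 17.0/51.4 = 0.3307.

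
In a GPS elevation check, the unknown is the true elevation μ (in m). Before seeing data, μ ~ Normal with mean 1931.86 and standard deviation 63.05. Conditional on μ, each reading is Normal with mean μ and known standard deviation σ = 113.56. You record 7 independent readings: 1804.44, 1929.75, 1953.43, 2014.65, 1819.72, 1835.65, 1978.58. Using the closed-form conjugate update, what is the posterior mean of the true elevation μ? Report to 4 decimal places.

1913.6249

For Normal data with known variance σ², a Normal(μ₀, σ₀²) prior on μ is conjugate. Posterior precision = 1/σ₀² + n/σ²; posterior mean is the precision-weighted average of μ₀ and x̄.
Σxᵢ = 1804.44 + 1929.75 + 1953.43 + 2014.65 + 1819.72 + 1835.65 + 1978.58 = 13336.22, so n·x̄ = 13336.22.
σ₀² = 63.05² = 3975.3025, σ² = 113.56² = 12895.8736; σ² + n·σ₀² = 12895.8736 + 7·3975.3025 = 40722.9911.
Posterior mean = (μ₀/σ₀² + n·x̄/σ²)/(1/σ₀² + n/σ²) = (σ²·μ₀ + σ₀²·n·x̄)/(σ² + n·σ₀²) = (12895.8736·1931.86 + 3975.3025·13336.22)/40722.9911 = 77928531.079446/40722.9911 = 1913.6249.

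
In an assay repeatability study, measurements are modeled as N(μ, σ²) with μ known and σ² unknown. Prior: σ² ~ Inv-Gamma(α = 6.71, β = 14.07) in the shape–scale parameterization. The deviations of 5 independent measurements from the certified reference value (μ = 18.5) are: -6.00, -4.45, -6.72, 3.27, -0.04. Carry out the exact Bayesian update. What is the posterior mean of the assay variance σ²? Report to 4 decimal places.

8.5137

With known mean μ and an Inverse-Gamma(α, β) prior on σ², the Normal likelihood is conjugate: posterior is Inv-Gamma(α + n/2, β + Σ(xᵢ−μ)²/2).
Σ(xᵢ−μ)² = (-6.00)² + (-4.45)² + (-6.72)² + (3.27)² + (-0.04)² = 111.6554.
Posterior: Inv-Gamma(6.71 + 5/2, 14.07 + 111.6554/2) = Inv-Gamma(9.21, 69.89770).
E[σ²|data] = β/(α−1) = 69.89770/8.21 = 8.5137.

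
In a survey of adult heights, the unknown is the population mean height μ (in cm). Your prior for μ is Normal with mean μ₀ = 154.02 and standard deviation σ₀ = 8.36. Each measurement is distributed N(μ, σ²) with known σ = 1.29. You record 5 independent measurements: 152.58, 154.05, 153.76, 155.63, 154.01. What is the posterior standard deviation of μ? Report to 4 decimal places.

0.5755

For Normal data with known variance σ², a Normal(μ₀, σ₀²) prior on μ is conjugate. Posterior precision = 1/σ₀² + n/σ²; posterior mean is the precision-weighted average of μ₀ and x̄.
σ₀² = 8.36² = 69.8896, σ² = 1.29² = 1.6641; σ² + n·σ₀² = 1.6641 + 5·69.8896 = 351.1121.
Posterior precision = 1/σ₀² + n/σ² = 1/69.8896 + 5/1.6641 = (σ² + n·σ₀²)/(σ₀²σ²) = 351.1121/(69.8896·1.6641); posterior variance σₙ² = σ₀²σ²/(σ² + n·σ₀²) = 69.8896·1.6641/351.1121 = 0.331243.
Posterior SD = √σₙ² = √(69.8896·1.6641/351.1121) = 0.5755.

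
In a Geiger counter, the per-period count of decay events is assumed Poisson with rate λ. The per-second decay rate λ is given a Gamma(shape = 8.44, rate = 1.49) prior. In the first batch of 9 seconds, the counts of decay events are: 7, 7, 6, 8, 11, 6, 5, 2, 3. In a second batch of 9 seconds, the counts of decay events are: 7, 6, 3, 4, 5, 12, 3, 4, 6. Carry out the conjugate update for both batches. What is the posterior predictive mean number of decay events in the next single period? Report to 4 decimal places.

5.8204

With a Gamma(shape α, rate β) prior, the Poisson likelihood is conjugate: the posterior is Gamma(α + ΣXᵢ, β + n).
Batch 1: sum of counts S = 55 over n = 9 seconds.
After batch 1: Gamma(α+S, β+n) = Gamma(8.44+55, 1.49+9) = Gamma(63.44, 10.49).
Batch 2: sum of counts S = 50 over n = 9 seconds.
After batch 2: Gamma(α+S, β+n) = Gamma(63.44+50, 10.49+9) = Gamma(113.44, 19.49).
The predictive distribution for one future period is NegBinom with mean α/β = 5.8204.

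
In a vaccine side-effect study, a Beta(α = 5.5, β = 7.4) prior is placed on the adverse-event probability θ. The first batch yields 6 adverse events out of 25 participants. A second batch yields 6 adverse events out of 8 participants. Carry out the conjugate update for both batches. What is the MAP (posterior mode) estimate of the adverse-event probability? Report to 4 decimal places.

0.3759

The Beta prior is conjugate to a Binomial/Bernoulli likelihood; the update adds successes to α and failures to β.
After batch 1: Beta(5.5+6, 7.4+19) = Beta(11.5, 26.4).
After batch 2: Beta(11.5+6, 26.4+2) = Beta(17.5, 28.4).
Mode of Beta(a,b) for a,b>1 is (a−1)/(a+b−2) = 16.5/43.9 = 0.3759.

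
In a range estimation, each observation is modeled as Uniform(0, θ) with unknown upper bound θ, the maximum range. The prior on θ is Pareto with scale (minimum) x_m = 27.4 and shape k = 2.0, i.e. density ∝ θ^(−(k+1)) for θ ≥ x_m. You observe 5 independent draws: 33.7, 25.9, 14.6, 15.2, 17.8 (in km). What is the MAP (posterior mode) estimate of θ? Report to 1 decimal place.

33.7

A Pareto(scale x_m, shape k) prior on the upper bound θ of Uniform(0, θ) is conjugate: posterior is Pareto(max(x_m, max xᵢ), k + n).
Sample maximum = 33.7; prior scale x_m = 27.4 → posterior scale = max = 33.7.
Posterior shape = 2.0 + 5 = 7.0.
The Pareto density is decreasing on [x_m, ∞), so the mode is x_m = 33.7.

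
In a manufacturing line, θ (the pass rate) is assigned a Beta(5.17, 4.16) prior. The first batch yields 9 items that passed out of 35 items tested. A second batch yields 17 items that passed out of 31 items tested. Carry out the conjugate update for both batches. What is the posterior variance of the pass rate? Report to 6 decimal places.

0.003178

The Beta prior is conjugate to a Binomial/Bernoulli likelihood; the update adds successes to α and failures to β.
After batch 1: Beta(5.17+9, 4.16+26) = Beta(14.17, 30.16).
After batch 2: Beta(14.17+17, 30.16+14) = Beta(31.17, 44.16).
Var = αβ/((α+β)²(α+β+1)) = 31.17·44.16/(75.33²·76.33) = 0.003178.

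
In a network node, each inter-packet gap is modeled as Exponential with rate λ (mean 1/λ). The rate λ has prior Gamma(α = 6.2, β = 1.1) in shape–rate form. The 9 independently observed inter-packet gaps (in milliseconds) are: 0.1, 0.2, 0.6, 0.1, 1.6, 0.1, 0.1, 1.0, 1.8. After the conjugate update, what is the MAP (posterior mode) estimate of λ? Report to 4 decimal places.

With a Gamma(shape α, rate β) prior on the exponential rate λ, the posterior after n observations with total T = Σxᵢ is Gamma(α+n, β+T).
Sum of observations T = 5.6 milliseconds; n = 9.
Posterior: Gamma(6.2+9, 1.1+5.6) = Gamma(15.2, 6.7).
Mode = (α−1)/β = 2.1194.

2.1194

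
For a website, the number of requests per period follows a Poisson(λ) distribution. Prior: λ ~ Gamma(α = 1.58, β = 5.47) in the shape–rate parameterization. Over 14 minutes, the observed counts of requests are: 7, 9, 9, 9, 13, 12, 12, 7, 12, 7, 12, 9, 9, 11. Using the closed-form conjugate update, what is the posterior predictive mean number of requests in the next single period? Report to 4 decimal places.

7.1690

With a Gamma(shape α, rate β) prior, the Poisson likelihood is conjugate: the posterior is Gamma(α + ΣXᵢ, β + n).
Sum of counts S = 138 over n = 14 minutes.
Posterior: Gamma(α+S, β+n) = Gamma(1.58+138, 5.47+14) = Gamma(139.58, 19.47).
The predictive distribution for one future period is NegBinom with mean α/β = 7.1690.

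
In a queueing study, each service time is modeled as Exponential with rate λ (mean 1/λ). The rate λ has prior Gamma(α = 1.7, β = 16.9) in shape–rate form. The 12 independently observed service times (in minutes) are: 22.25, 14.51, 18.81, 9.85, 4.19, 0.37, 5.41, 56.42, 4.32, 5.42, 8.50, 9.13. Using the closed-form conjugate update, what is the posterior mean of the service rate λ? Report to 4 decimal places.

With a Gamma(shape α, rate β) prior on the exponential rate λ, the posterior after n observations with total T = Σxᵢ is Gamma(α+n, β+T).
Sum of observations T = 159.18 minutes; n = 12.
Posterior: Gamma(1.7+12, 16.9+159.18) = Gamma(13.7, 176.08).
Posterior mean of λ = α/β = 13.7/176.08 = 0.0778.

0.0778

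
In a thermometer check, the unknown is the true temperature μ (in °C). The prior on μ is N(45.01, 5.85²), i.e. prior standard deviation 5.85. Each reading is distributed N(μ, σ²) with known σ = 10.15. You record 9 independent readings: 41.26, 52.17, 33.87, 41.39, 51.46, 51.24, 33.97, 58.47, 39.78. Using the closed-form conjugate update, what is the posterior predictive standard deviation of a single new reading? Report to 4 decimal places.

10.5641

For Normal data with known variance σ², a Normal(μ₀, σ₀²) prior on μ is conjugate. Posterior precision = 1/σ₀² + n/σ²; posterior mean is the precision-weighted average of μ₀ and x̄.
σ₀² = 5.85² = 34.2225, σ² = 10.15² = 103.0225; σ² + n·σ₀² = 103.0225 + 9·34.2225 = 411.025.
Posterior precision = 1/σ₀² + n/σ² = 1/34.2225 + 9/103.0225 = (σ² + n·σ₀²)/(σ₀²σ²) = 411.025/(34.2225·103.0225); posterior variance σₙ² = σ₀²σ²/(σ² + n·σ₀²) = 34.2225·103.0225/411.025 = 8.577793.
Predictive variance for one new observation = σₙ² + σ² = 34.2225·103.0225/411.025 + 103.0225 = σ²·(σ₀² + 411.025)/411.025 = 103.0225·445.2475/411.025 = 111.600293; SD = √(103.0225·445.2475/411.025) = 10.5641.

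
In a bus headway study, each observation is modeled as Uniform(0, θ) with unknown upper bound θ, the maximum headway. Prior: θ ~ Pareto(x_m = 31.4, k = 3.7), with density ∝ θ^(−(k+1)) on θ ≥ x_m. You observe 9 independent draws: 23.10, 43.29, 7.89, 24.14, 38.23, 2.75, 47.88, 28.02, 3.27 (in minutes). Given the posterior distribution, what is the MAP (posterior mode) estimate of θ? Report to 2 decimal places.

47.88

A Pareto(scale x_m, shape k) prior on the upper bound θ of Uniform(0, θ) is conjugate: posterior is Pareto(max(x_m, max xᵢ), k + n).
Sample maximum = 47.88; prior scale x_m = 31.4 → posterior scale = max = 47.88.
Posterior shape = 3.7 + 9 = 12.7.
The Pareto density is decreasing on [x_m, ∞), so the mode is x_m = 47.88.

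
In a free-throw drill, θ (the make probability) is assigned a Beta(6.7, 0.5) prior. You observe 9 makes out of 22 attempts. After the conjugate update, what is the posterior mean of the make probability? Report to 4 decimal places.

0.5377

The Beta prior is conjugate to a Binomial/Bernoulli likelihood; the update adds successes to α and failures to β.
Posterior: Beta(α+k, β+n−k) = Beta(6.7+9, 0.5+13) = Beta(15.7, 13.5).
Posterior mean = α/(α+β) = 15.7/29.2 = 0.5377.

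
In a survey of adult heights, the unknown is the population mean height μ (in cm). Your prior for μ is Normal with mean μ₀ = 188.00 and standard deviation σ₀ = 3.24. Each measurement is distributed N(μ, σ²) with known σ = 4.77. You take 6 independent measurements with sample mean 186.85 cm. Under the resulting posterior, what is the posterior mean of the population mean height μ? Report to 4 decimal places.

For Normal data with known variance σ², a Normal(μ₀, σ₀²) prior on μ is conjugate. Posterior precision = 1/σ₀² + n/σ²; posterior mean is the precision-weighted average of μ₀ and x̄.
n·x̄ = 6·186.85 = 1121.1.
σ₀² = 3.24² = 10.4976, σ² = 4.77² = 22.7529; σ² + n·σ₀² = 22.7529 + 6·10.4976 = 85.7385.
Posterior mean = (μ₀/σ₀² + n·x̄/σ²)/(1/σ₀² + n/σ²) = (σ²·μ₀ + σ₀²·n·x̄)/(σ² + n·σ₀²) = (22.7529·188.00 + 10.4976·1121.1)/85.7385 = 16046.40456/85.7385 = 187.1552.

187.1552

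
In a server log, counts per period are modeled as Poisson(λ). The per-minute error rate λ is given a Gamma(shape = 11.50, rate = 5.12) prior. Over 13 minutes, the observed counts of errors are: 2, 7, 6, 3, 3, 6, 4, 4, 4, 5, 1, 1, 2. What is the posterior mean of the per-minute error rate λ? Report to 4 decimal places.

With a Gamma(shape α, rate β) prior, the Poisson likelihood is conjugate: the posterior is Gamma(α + ΣXᵢ, β + n).
Sum of counts S = 48 over n = 13 minutes.
Posterior: Gamma(α+S, β+n) = Gamma(11.50+48, 5.12+13) = Gamma(59.50, 18.12).
Posterior mean = α/β = 59.50/18.12 = 3.2837.

3.2837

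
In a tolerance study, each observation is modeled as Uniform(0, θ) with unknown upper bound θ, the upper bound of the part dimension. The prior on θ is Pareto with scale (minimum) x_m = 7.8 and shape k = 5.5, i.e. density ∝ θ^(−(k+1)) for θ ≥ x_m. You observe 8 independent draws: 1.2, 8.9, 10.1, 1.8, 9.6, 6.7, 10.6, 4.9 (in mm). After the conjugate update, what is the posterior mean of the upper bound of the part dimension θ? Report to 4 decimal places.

A Pareto(scale x_m, shape k) prior on the upper bound θ of Uniform(0, θ) is conjugate: posterior is Pareto(max(x_m, max xᵢ), k + n).
Sample maximum = 10.6; prior scale x_m = 7.8 → posterior scale = max = 10.6.
Posterior shape = 5.5 + 8 = 13.5.
E[θ|data] = k·x_m/(k−1) = 13.5·10.6/12.5 = 11.4480.

11.4480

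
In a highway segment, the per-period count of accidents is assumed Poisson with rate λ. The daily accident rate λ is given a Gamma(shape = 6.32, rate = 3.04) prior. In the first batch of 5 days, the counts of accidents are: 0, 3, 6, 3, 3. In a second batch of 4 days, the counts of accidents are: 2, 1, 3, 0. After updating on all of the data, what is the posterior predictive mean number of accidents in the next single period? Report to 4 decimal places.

2.2691

With a Gamma(shape α, rate β) prior, the Poisson likelihood is conjugate: the posterior is Gamma(α + ΣXᵢ, β + n).
Batch 1: sum of counts S = 15 over n = 5 days.
After batch 1: Gamma(α+S, β+n) = Gamma(6.32+15, 3.04+5) = Gamma(21.32, 8.04).
Batch 2: sum of counts S = 6 over n = 4 days.
After batch 2: Gamma(α+S, β+n) = Gamma(21.32+6, 8.04+4) = Gamma(27.32, 12.04).
The predictive distribution for one future period is NegBinom with mean α/β = 2.2691.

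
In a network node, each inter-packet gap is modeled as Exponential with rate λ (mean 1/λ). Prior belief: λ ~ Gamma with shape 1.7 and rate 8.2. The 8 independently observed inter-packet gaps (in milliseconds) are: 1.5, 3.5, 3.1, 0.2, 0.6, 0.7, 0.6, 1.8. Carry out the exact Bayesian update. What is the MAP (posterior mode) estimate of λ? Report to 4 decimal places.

With a Gamma(shape α, rate β) prior on the exponential rate λ, the posterior after n observations with total T = Σxᵢ is Gamma(α+n, β+T).
Sum of observations T = 12.0 milliseconds; n = 8.
Posterior: Gamma(1.7+8, 8.2+12.0) = Gamma(9.7, 20.2).
Mode = (α−1)/β = 0.4307.

0.4307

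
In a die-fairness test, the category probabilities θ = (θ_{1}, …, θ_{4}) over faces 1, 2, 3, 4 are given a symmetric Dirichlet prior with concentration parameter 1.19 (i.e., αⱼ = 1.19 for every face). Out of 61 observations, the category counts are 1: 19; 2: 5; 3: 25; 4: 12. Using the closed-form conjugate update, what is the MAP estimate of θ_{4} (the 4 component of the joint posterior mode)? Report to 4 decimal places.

0.1974

The Dirichlet prior is conjugate to the Multinomial likelihood: each posterior αⱼ = prior αⱼ + observed count nⱼ.
Posterior concentration: (20.19, 6.19, 26.19, 13.19), total = 65.76.
Joint mode component: (α_{4}−1)/(Σα−K) = 12.19/61.76 = 0.1974.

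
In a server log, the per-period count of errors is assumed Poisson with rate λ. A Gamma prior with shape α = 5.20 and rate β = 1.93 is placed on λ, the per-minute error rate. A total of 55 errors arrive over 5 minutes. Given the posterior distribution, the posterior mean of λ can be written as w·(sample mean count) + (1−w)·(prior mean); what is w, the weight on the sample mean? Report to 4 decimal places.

0.7215

With a Gamma(shape α, rate β) prior, the Poisson likelihood is conjugate: the posterior is Gamma(α + ΣXᵢ, β + n).
Posterior mean = (α₀+S)/(β₀+n) = [n/(β₀+n)]·(S/n) + [β₀/(β₀+n)]·(α₀/β₀), so only n and β₀ enter the weight.
Weight on data w = n/(β₀+n) = 5/(1.93+5) = 5/6.93 = 0.7215.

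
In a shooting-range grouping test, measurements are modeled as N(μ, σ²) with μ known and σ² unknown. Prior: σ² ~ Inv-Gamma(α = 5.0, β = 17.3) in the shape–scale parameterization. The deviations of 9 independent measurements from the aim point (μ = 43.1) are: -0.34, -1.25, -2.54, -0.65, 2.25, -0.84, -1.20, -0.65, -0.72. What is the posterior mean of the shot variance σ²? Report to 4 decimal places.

3.0177

With known mean μ and an Inverse-Gamma(α, β) prior on σ², the Normal likelihood is conjugate: posterior is Inv-Gamma(α + n/2, β + Σ(xᵢ−μ)²/2).
Σ(xᵢ−μ)² = (-0.34)² + (-1.25)² + (-2.54)² + (-0.65)² + (2.25)² + (-0.84)² + (-1.20)² + (-0.65)² + (-0.72)² = 16.7012.
Posterior: Inv-Gamma(5.0 + 9/2, 17.3 + 16.7012/2) = Inv-Gamma(9.50, 25.65060).
E[σ²|data] = β/(α−1) = 25.65060/8.50 = 3.0177.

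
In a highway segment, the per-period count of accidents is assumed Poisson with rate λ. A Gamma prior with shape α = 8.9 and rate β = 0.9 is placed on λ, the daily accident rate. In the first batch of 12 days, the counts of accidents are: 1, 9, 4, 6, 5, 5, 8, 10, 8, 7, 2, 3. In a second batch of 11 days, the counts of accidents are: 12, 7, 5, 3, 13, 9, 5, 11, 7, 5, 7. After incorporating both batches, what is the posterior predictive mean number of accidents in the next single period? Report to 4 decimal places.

6.7322

With a Gamma(shape α, rate β) prior, the Poisson likelihood is conjugate: the posterior is Gamma(α + ΣXᵢ, β + n).
Batch 1: sum of counts S = 68 over n = 12 days.
After batch 1: Gamma(α+S, β+n) = Gamma(8.9+68, 0.9+12) = Gamma(76.9, 12.9).
Batch 2: sum of counts S = 84 over n = 11 days.
After batch 2: Gamma(α+S, β+n) = Gamma(76.9+84, 12.9+11) = Gamma(160.9, 23.9).
The predictive distribution for one future period is NegBinom with mean α/β = 6.7322.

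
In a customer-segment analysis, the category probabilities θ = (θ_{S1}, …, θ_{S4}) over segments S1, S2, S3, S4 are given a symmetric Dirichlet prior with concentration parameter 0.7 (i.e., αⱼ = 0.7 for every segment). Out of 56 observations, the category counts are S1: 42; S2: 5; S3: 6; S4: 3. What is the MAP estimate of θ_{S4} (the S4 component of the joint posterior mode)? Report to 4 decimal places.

0.0493

The Dirichlet prior is conjugate to the Multinomial likelihood: each posterior αⱼ = prior αⱼ + observed count nⱼ.
Posterior concentration: (42.7, 5.7, 6.7, 3.7), total = 58.8.
Joint mode component: (α_{S4}−1)/(Σα−K) = 2.7/54.8 = 0.0493.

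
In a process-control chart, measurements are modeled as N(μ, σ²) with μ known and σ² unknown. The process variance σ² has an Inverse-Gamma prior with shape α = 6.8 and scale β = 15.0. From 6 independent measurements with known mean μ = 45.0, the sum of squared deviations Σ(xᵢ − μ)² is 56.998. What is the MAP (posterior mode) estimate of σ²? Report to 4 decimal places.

With known mean μ and an Inverse-Gamma(α, β) prior on σ², the Normal likelihood is conjugate: posterior is Inv-Gamma(α + n/2, β + Σ(xᵢ−μ)²/2).
Posterior: Inv-Gamma(6.8 + 6/2, 15.0 + 56.998/2) = Inv-Gamma(9.80, 43.4990).
Mode = β/(α+1) = 43.4990/10.80 = 4.0277.

4.0277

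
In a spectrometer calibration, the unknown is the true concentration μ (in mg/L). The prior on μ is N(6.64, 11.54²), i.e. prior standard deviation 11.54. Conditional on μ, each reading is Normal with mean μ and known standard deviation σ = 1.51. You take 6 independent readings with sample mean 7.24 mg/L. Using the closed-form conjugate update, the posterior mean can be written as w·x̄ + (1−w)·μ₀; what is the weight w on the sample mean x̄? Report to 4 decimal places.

For Normal data with known variance σ², a Normal(μ₀, σ₀²) prior on μ is conjugate. Posterior precision = 1/σ₀² + n/σ²; posterior mean is the precision-weighted average of μ₀ and x̄.
σ₀² = 11.54² = 133.1716, σ² = 1.51² = 2.2801. Prior precision 1/σ₀² = 1/133.1716; data precision n/σ² = 6/2.2801.
w = (n/σ²)/(1/σ₀² + n/σ²) = n·σ₀²/(σ² + n·σ₀²) = 6·133.1716/(2.2801 + 6·133.1716) = 799.0296/801.3097 = 0.9972.

0.9972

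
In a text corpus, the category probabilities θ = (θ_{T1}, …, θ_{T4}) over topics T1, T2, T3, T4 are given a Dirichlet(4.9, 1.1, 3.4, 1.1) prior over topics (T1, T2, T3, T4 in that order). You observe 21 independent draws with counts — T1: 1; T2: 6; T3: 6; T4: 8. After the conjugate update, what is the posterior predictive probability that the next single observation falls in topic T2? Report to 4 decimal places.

0.2254

The Dirichlet prior is conjugate to the Multinomial likelihood: each posterior αⱼ = prior αⱼ + observed count nⱼ.
Posterior concentration: (5.9, 7.1, 9.4, 9.1), total = 31.5.
P(next = T2 | data) = α_{T2}/Σα = 0.2254.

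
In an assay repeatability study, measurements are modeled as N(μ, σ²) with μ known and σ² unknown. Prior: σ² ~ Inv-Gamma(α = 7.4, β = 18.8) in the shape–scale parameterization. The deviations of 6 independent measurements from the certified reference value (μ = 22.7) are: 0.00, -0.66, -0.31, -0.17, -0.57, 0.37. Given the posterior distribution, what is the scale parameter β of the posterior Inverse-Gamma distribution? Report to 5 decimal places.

19.31120

With known mean μ and an Inverse-Gamma(α, β) prior on σ², the Normal likelihood is conjugate: posterior is Inv-Gamma(α + n/2, β + Σ(xᵢ−μ)²/2).
Σ(xᵢ−μ)² = (0.00)² + (-0.66)² + (-0.31)² + (-0.17)² + (-0.57)² + (0.37)² = 1.0224.
Posterior: Inv-Gamma(7.4 + 6/2, 18.8 + 1.0224/2) = Inv-Gamma(10.40, 19.31120).
Posterior β = 19.31120.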